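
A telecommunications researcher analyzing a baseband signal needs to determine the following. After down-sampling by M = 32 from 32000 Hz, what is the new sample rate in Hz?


Decimation reduces the sample rate:
fs_out = fs_in / M
       = 32000 / 32
       = 1000.0 Hz

1000.0 Hz


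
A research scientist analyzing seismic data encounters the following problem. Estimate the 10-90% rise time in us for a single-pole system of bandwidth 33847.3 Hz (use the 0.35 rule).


Rise time from bandwidth relationship:
tr = 0.35 / BW
   = 0.35 / 33847.3
   = 1.034055892e-05 s
   = 10.3406 us

10.3406 us


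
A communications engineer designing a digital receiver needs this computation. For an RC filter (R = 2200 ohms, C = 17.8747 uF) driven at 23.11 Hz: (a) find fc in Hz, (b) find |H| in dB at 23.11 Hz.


Step 1 — cutoff frequency:
fc = 1 / (2*pi*R*C)
C = 17.8747 uF = 1.78747e-05 F
fc = 1 / (2*pi*2200*1.78747e-05)
   = 4.04724 Hz

Step 2 — magnitude at f = 23.11 Hz:
|H(f)| = 1 / sqrt(1 + (f/fc)^2)
f/fc = 23.11 / 4.04724 = 5.710064
|H| = 1 / sqrt(1 + 32.604831) = 0.172504
|H|_dB = 20*log10(0.172504) = -15.26 dB

fc = 4.04724 Hz; |H(23.11 Hz)| = -15.26 dB


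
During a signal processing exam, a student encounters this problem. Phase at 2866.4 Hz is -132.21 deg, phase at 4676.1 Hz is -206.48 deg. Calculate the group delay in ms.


Group delay from phase difference:
tau = -d(phi)/d(omega)
d(phi) = -74.27 deg = -1.296256 rad
d(omega) = 2*pi*(4676.1 - 2866.4) = 11370.6805 rad/s
tau = -(-1.296256) / 11370.6805
    = 0.114 ms

0.114 ms


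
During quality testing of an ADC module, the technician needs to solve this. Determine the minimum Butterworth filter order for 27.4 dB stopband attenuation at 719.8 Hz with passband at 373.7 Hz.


Butterworth filter order formula:
n = log10(10^(A/10) - 1) / (2 * log10(f_stop/f_pass))
10^(27.4/10) - 1 = 548.5409
f_stop/f_pass = 719.8 / 373.7 = 1.9261
n = 4.8109 -> ceil = 5

5


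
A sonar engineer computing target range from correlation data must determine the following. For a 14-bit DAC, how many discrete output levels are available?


Number of quantization levels = 2^N
= 2^14
= 16384

16384


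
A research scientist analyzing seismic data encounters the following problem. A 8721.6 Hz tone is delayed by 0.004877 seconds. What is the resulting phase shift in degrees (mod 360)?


Phase shift from frequency and time delay:
phi = 360 * f * t_delay
    = 360 * 8721.6 * 0.004877
    = 15312.69 degrees
    mod 360 = 192.69 degrees

192.69 degrees


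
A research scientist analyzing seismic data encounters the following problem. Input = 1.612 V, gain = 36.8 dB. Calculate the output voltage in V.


Output voltage from dB gain:
V_out = V_in * 10^(gain_dB / 20)
      = 1.612 * 10^(36.8 / 20)
      = 1.612 * 69.183097
      = 111.5232 V

111.5232 V


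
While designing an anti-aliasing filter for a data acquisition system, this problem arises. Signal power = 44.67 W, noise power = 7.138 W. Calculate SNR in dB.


SNR in decibels:
SNR = 10 * log10(Ps / Pn)
    = 10 * log10(44.67 / 7.138)
    = 10 * log10(6.2581)
    = 10 * 0.7964
    = 7.96 dB

7.96 dB


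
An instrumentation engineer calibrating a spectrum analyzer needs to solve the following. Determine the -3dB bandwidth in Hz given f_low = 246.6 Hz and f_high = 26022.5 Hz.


Bandwidth is the difference of -3dB frequencies:
BW = f_high - f_low
   = 26022.5 - 246.6
   = 25775.9 Hz

25775.9 Hz


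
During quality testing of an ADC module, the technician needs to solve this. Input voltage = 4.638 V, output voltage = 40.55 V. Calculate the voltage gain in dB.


Voltage gain in dB:
G = 20 * log10(Vout / Vin)
  = 20 * log10(40.55 / 4.638)
  = 20 * log10(8.742993)
  = 20 * 0.94166
  = 18.83 dB

18.83 dB


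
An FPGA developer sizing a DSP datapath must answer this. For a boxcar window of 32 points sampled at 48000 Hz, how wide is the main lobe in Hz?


Main lobe width for a rectangular window:
Width = 2 * fs / N
      = 2 * 48000 / 32
      = 96000 / 32
      = 3000.0 Hz

3000.0 Hz


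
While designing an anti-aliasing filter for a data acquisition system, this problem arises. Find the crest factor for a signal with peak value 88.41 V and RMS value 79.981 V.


Crest factor is the ratio of peak to RMS:
CF = V_peak / V_rms
   = 88.41 / 79.981
   = 1.1054

1.1054


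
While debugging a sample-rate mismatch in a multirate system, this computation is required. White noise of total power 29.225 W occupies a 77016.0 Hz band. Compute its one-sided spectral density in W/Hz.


Power spectral density:
PSD = P / BW
    = 29.225 / 77016.0
    = 0.00037947 W/Hz

0.00037947 W/Hz


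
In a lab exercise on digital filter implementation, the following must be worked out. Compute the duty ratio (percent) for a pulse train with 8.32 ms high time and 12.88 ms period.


Duty cycle as a percentage:
DC = (t_on / T) * 100
   = (8.32 / 12.88) * 100
   = 0.645963 * 100
   = 64.6 %

64.6 %


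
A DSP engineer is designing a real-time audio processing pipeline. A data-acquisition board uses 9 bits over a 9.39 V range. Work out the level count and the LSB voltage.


Step 1 — number of quantization levels:
L = 2^N = 2^9 = 512

Step 2 — LSB step size:
delta = Vfs / L
      = 9.39 / 512
      = 0.01833984 V

Levels = 512; step size = 0.01833984 V


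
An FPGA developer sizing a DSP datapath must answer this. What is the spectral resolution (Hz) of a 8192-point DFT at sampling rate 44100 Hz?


DFT frequency resolution:
df = fs / N
   = 44100 / 8192
   = 5.3833 Hz

5.3833 Hz


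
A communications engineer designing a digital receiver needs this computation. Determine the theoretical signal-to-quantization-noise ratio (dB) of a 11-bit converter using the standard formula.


Theoretical SNR for a full-scale sinusoid:
SNR = 6.02 * N + 1.76
    = 6.02 * 11 + 1.76
    = 66.22 + 1.76
    = 67.98 dB

67.98 dB


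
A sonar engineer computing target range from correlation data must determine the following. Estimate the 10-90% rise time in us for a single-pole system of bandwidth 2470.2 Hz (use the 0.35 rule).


Rise time from bandwidth relationship:
tr = 0.35 / BW
   = 0.35 / 2470.2
   = 0.0001416889321 s
   = 141.6889 us

141.6889 us


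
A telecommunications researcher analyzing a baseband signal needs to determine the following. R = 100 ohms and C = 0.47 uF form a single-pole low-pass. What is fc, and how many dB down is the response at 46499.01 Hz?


Step 1 — cutoff frequency:
fc = 1 / (2*pi*R*C)
C = 0.47 uF = 4.7e-07 F
fc = 1 / (2*pi*100*4.7e-07)
   = 3386.275 Hz

Step 2 — magnitude at f = 46499.01 Hz:
|H(f)| = 1 / sqrt(1 + (f/fc)^2)
f/fc = 46499.01 / 3386.275 = 13.731611
|H| = 1 / sqrt(1 + 188.557141) = 0.0726323
|H|_dB = 20*log10(0.0726323) = -22.78 dB

fc = 3386.275 Hz; |H(46499.01 Hz)| = -22.78 dB


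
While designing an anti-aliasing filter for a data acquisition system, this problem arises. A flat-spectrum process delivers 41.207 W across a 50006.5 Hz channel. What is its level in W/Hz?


Power spectral density:
PSD = P / BW
    = 41.207 / 50006.5
    = 0.00082403 W/Hz

0.00082403 W/Hz


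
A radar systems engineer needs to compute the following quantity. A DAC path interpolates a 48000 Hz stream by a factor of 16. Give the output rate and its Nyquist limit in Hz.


Step 1 — output sample rate after interpolation by L:
fs_out = L * fs_in = 16 * 48000 = 768000 Hz

Step 2 — Nyquist frequency of the output stream:
f_Nyq = fs_out / 2 = 768000 / 2 = 384000.0 Hz

fs_out = 768000 Hz; f_Nyquist = 384000.0 Hz


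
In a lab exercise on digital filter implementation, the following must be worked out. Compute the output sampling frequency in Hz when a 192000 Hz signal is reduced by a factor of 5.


Decimation reduces the sample rate:
fs_out = fs_in / M
       = 192000 / 5
       = 38400.0 Hz

38400.0 Hz


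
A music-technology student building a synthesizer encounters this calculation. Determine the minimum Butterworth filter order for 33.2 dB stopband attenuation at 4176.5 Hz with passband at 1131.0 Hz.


Butterworth filter order formula:
n = log10(10^(A/10) - 1) / (2 * log10(f_stop/f_pass))
10^(33.2/10) - 1 = 2088.2961
f_stop/f_pass = 4176.5 / 1131.0 = 3.6927
n = 2.9257 -> ceil = 3

3


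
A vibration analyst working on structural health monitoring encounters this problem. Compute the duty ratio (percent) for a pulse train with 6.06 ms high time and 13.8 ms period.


Duty cycle as a percentage:
DC = (t_on / T) * 100
   = (6.06 / 13.8) * 100
   = 0.43913 * 100
   = 43.91 %

43.91 %


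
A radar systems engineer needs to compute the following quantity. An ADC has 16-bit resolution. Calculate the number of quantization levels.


Number of quantization levels = 2^N
= 2^16
= 65536

65536


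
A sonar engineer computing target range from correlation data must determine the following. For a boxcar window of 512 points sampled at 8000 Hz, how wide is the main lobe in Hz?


Main lobe width for a rectangular window:
Width = 2 * fs / N
      = 2 * 8000 / 512
      = 16000 / 512
      = 31.25 Hz

31.25 Hz


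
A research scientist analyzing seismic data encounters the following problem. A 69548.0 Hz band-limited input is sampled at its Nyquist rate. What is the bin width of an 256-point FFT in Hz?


Step 1 — Nyquist sampling rate:
fs = 2 * fmax = 2 * 69548.0 = 139096.0 Hz

Step 2 — DFT bin spacing:
df = fs / N = 139096.0 / 256 = 543.3438 Hz

543.3438 Hz


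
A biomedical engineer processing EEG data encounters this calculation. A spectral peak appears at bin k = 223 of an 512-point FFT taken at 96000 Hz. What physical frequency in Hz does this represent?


Frequency of DFT bin k:
f_k = k * fs / N
    = 223 * 96000 / 512
    = 21408000 / 512
    = 41812.5 Hz

41812.5 Hz


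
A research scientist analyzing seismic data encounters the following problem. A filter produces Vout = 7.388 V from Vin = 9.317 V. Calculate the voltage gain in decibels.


Voltage gain in dB:
G = 20 * log10(Vout / Vin)
  = 20 * log10(7.388 / 9.317)
  = 20 * log10(0.792959)
  = 20 * -0.100749
  = -2.01 dB

-2.01 dB


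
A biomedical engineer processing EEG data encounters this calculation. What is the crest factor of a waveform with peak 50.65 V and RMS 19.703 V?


Crest factor is the ratio of peak to RMS:
CF = V_peak / V_rms
   = 50.65 / 19.703
   = 2.5707

2.5707


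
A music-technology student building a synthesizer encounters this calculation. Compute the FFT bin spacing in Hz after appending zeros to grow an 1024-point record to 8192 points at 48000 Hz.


Frequency resolution after zero-padding:
N_padded = 1024 * 8 = 8192
df = fs / N_padded
   = 48000 / 8192
   = 5.8594 Hz

5.8594 Hz


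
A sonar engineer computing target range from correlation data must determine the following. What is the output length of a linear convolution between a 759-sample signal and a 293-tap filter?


Linear convolution output length:
L = N + M - 1
  = 759 + 293 - 1
  = 1051 samples

1051


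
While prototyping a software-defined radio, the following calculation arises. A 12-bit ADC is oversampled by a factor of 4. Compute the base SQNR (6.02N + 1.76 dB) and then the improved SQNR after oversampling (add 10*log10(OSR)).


Step 1 — baseline SQNR at Nyquist:
SQNR_base = 6.02*N + 1.76
          = 6.02*12 + 1.76
          = 74.0 dB

Step 2 — oversampling processing gain:
G = 10*log10(OSR) = 10*log10(4) = 6.02 dB

Step 3 — total:
SQNR_total = 74.0 + 6.02 = 80.02 dB

Base SQNR = 74.0 dB; oversampled SQNR = 80.02 dB


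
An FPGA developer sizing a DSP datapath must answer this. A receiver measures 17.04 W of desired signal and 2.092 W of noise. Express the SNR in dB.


SNR in decibels:
SNR = 10 * log10(Ps / Pn)
    = 10 * log10(17.04 / 2.092)
    = 10 * log10(8.1453)
    = 10 * 0.9109
    = 9.11 dB

9.11 dB


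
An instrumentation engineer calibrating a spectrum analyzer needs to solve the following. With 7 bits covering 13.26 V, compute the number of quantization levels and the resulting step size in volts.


Step 1 — number of quantization levels:
L = 2^N = 2^7 = 128

Step 2 — LSB step size:
delta = Vfs / L
      = 13.26 / 128
      = 0.10359375 V

Levels = 128; step size = 0.10359375 V


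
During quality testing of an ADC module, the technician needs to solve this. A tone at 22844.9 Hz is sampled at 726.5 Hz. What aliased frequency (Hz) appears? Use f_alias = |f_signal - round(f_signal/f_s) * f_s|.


Compute the nearest integer multiple of fs to the signal:
n = round(22844.9 / 726.5) = 31
f_alias = |22844.9 - 31 * 726.5|
        = |22844.9 - 22521.5|
        = 323.4 Hz

323.4


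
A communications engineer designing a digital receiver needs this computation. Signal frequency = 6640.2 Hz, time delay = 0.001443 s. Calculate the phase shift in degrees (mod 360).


Phase shift from frequency and time delay:
phi = 360 * f * t_delay
    = 360 * 6640.2 * 0.001443
    = 3449.45 degrees
    mod 360 = 209.45 degrees

209.45 degrees


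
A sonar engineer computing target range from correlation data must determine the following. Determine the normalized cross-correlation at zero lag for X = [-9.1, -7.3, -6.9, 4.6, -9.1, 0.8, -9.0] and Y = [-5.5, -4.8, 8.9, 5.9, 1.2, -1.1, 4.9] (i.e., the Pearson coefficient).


Pearson correlation coefficient (population):
r = cov(X,Y) / (std(X) * std(Y))
Mean X = -5.1429, Mean Y = 1.3571
Cov(X,Y) = 6.253878
Std(X) = 5.129427, Std(Y) = 5.086075
r = 0.2397

0.2397


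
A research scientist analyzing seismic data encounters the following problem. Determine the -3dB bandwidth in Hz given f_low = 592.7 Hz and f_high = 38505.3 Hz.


Bandwidth is the difference of -3dB frequencies:
BW = f_high - f_low
   = 38505.3 - 592.7
   = 37912.6 Hz

37912.6 Hz


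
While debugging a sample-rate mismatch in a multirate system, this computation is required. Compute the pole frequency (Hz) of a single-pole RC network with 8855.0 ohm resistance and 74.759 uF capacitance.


Cutoff frequency of a first-order RC filter:
fc = 1 / (2 * pi * R * C)
C = 74.759 uF = 7.4759e-05 F
fc = 1 / (2 * pi * 8855.0 * 7.4759e-05)
   = 1 / 4.1594117791099
   = 0.240419 Hz

0.240419 Hz


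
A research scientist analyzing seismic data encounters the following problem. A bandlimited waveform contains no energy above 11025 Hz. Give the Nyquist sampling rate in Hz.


The Nyquist rate is twice the maximum frequency component.
fs_min = 2 * fmax
      = 2 * 11025
      = 22050 Hz

22050


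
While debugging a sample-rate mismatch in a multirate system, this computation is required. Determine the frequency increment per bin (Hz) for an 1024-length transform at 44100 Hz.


DFT frequency resolution:
df = fs / N
   = 44100 / 1024
   = 43.0664 Hz

43.0664 Hz


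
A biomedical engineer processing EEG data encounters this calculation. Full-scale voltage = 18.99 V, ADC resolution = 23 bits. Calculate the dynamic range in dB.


Dynamic range from full-scale to LSB:
V_min = V_max / 2^bits = 18.99 / 2^23
DR = 20 * log10(V_max / V_min)
   = 20 * log10(2^23)
   = 20 * 23 * log10(2)
   = 138.47 dB

138.47 dB


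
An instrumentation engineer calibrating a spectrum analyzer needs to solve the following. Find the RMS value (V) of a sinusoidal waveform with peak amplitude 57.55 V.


RMS voltage for a sinusoidal waveform:
V_rms = V_peak / sqrt(2)
      = 57.55 / 1.414214
      = 40.694 V

40.694 V


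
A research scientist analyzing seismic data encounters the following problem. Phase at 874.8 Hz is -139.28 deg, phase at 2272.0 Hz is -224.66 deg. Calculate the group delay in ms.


Group delay from phase difference:
tau = -d(phi)/d(omega)
d(phi) = -85.38 deg = -1.490162 rad
d(omega) = 2*pi*(2272.0 - 874.8) = 8778.8665 rad/s
tau = -(-1.490162) / 8778.8665
    = 0.1697 ms

0.1697 ms


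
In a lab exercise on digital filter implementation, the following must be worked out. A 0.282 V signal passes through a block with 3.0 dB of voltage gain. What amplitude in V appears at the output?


Output voltage from dB gain:
V_out = V_in * 10^(gain_dB / 20)
      = 0.282 * 10^(3.0 / 20)
      = 0.282 * 1.412538
      = 0.3983 V

0.3983 V


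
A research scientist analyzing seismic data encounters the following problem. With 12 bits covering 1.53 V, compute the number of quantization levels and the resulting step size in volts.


Step 1 — number of quantization levels:
L = 2^N = 2^12 = 4096

Step 2 — LSB step size:
delta = Vfs / L
      = 1.53 / 4096
      = 0.00037354 V

Levels = 4096; step size = 0.00037354 V


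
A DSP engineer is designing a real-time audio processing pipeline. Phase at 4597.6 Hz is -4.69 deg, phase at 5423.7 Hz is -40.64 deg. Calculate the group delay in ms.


Group delay from phase difference:
tau = -d(phi)/d(omega)
d(phi) = -35.95 deg = -0.627446 rad
d(omega) = 2*pi*(5423.7 - 4597.6) = 5190.5394 rad/s
tau = -(-0.627446) / 5190.5394
    = 0.1209 ms

0.1209 ms


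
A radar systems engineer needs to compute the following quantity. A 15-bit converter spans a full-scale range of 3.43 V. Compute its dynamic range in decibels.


Dynamic range from full-scale to LSB:
V_min = V_max / 2^bits = 3.43 / 2^15
DR = 20 * log10(V_max / V_min)
   = 20 * log10(2^15)
   = 20 * 15 * log10(2)
   = 90.31 dB

90.31 dB


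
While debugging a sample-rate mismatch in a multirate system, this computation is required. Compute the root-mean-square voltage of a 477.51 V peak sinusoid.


RMS voltage for a sinusoidal waveform:
V_rms = V_peak / sqrt(2)
      = 477.51 / 1.414214
      = 337.651 V

337.651 V


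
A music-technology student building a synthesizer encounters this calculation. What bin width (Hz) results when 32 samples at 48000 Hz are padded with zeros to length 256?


Frequency resolution after zero-padding:
N_padded = 32 * 8 = 256
df = fs / N_padded
   = 48000 / 256
   = 187.5 Hz

187.5 Hz


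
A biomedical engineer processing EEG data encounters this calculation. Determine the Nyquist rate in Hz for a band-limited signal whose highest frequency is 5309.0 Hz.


The Nyquist rate is twice the maximum frequency component.
fs_min = 2 * fmax
      = 2 * 5309.0
      = 10618.0 Hz

10618.0


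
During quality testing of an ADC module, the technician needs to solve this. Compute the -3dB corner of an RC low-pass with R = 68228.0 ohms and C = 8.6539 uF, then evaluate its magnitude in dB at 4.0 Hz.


Step 1 — cutoff frequency:
fc = 1 / (2*pi*R*C)
C = 8.6539 uF = 8.6539e-06 F
fc = 1 / (2*pi*68228.0*8.6539e-06)
   = 0.269554 Hz

Step 2 — magnitude at f = 4.0 Hz:
|H(f)| = 1 / sqrt(1 + (f/fc)^2)
f/fc = 4.0 / 0.269554 = 14.839327
|H| = 1 / sqrt(1 + 220.205626) = 0.067236
|H|_dB = 20*log10(0.067236) = -23.45 dB

fc = 0.269554 Hz; |H(4.0 Hz)| = -23.45 dB


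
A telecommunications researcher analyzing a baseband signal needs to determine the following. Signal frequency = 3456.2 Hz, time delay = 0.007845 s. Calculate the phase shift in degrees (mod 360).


Phase shift from frequency and time delay:
phi = 360 * f * t_delay
    = 360 * 3456.2 * 0.007845
    = 9761.0 degrees
    mod 360 = 41.0 degrees

41.0 degrees


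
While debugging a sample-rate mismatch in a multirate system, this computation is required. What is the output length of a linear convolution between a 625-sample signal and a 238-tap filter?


Linear convolution output length:
L = N + M - 1
  = 625 + 238 - 1
  = 862 samples

862


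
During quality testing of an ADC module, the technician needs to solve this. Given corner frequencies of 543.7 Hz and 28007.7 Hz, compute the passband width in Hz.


Bandwidth is the difference of -3dB frequencies:
BW = f_high - f_low
   = 28007.7 - 543.7
   = 27464.0 Hz

27464.0 Hz


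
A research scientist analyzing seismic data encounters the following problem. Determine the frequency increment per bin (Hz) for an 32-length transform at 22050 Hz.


DFT frequency resolution:
df = fs / N
   = 22050 / 32
   = 689.0625 Hz

689.0625 Hz


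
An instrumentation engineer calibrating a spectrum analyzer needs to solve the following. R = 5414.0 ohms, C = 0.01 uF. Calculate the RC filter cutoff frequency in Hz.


Cutoff frequency of a first-order RC filter:
fc = 1 / (2 * pi * R * C)
C = 0.01 uF = 1e-08 F
fc = 1 / (2 * pi * 5414.0 * 1e-08)
   = 1 / 0.0003401716525307
   = 2939.692336 Hz

2939.692336 Hz


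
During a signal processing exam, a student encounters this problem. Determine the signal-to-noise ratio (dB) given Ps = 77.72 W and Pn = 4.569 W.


SNR in decibels:
SNR = 10 * log10(Ps / Pn)
    = 10 * log10(77.72 / 4.569)
    = 10 * log10(17.0103)
    = 10 * 1.2307
    = 12.31 dB

12.31 dB


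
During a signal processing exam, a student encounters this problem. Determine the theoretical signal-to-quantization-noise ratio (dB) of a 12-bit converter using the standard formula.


Theoretical SNR for a full-scale sinusoid:
SNR = 6.02 * N + 1.76
    = 6.02 * 12 + 1.76
    = 72.24 + 1.76
    = 74.0 dB

74.0 dB


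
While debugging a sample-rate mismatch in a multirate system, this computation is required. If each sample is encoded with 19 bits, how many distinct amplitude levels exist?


Number of quantization levels = 2^N
= 2^19
= 524288

524288


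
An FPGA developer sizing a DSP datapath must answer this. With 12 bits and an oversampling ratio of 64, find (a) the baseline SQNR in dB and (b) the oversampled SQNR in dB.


Step 1 — baseline SQNR at Nyquist:
SQNR_base = 6.02*N + 1.76
          = 6.02*12 + 1.76
          = 74.0 dB

Step 2 — oversampling processing gain:
G = 10*log10(OSR) = 10*log10(64) = 18.06 dB

Step 3 — total:
SQNR_total = 74.0 + 18.06 = 92.06 dB

Base SQNR = 74.0 dB; oversampled SQNR = 92.06 dB


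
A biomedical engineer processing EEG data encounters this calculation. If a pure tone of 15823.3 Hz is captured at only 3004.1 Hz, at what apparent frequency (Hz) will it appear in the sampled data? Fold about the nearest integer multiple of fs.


Compute the nearest integer multiple of fs to the signal:
n = round(15823.3 / 3004.1) = 5
f_alias = |15823.3 - 5 * 3004.1|
        = |15823.3 - 15020.5|
        = 802.8 Hz

802.8


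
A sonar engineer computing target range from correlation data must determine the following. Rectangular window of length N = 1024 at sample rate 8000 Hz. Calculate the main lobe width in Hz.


Main lobe width for a rectangular window:
Width = 2 * fs / N
      = 2 * 8000 / 1024
      = 16000 / 1024
      = 15.625 Hz

15.625 Hz


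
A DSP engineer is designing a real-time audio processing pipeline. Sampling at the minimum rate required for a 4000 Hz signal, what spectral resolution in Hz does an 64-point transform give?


Step 1 — Nyquist sampling rate:
fs = 2 * fmax = 2 * 4000 = 8000 Hz

Step 2 — DFT bin spacing:
df = fs / N = 8000 / 64 = 125.0 Hz

125.0 Hz


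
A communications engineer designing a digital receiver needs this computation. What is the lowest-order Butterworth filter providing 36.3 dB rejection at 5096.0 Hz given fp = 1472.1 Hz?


Butterworth filter order formula:
n = log10(10^(A/10) - 1) / (2 * log10(f_stop/f_pass))
10^(36.3/10) - 1 = 4264.7952
f_stop/f_pass = 5096.0 / 1472.1 = 3.4617
n = 3.3654 -> ceil = 4

4


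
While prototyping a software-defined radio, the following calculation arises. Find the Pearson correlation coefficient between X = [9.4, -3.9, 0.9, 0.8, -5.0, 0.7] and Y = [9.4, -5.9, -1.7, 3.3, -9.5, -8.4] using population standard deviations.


Pearson correlation coefficient (population):
r = cov(X,Y) / (std(X) * std(Y))
Mean X = 0.4833, Mean Y = -2.1333
Cov(X,Y) = 26.714444
Std(X) = 4.638756, Std(Y) = 6.713833
r = 0.8578

0.8578


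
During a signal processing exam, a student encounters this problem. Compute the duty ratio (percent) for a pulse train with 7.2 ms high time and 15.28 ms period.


Duty cycle as a percentage:
DC = (t_on / T) * 100
   = (7.2 / 15.28) * 100
   = 0.471204 * 100
   = 47.12 %

47.12 %


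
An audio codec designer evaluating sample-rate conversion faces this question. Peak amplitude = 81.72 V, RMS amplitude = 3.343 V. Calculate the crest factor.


Crest factor is the ratio of peak to RMS:
CF = V_peak / V_rms
   = 81.72 / 3.343
   = 24.4451

24.4451


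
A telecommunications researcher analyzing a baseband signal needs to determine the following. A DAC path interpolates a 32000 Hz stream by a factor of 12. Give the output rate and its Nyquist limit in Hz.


Step 1 — output sample rate after interpolation by L:
fs_out = L * fs_in = 12 * 32000 = 384000 Hz

Step 2 — Nyquist frequency of the output stream:
f_Nyq = fs_out / 2 = 384000 / 2 = 192000.0 Hz

fs_out = 384000 Hz; f_Nyquist = 192000.0 Hz


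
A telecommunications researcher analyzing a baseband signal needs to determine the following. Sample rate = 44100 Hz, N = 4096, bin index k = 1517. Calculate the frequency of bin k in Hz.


Frequency of DFT bin k:
f_k = k * fs / N
    = 1517 * 44100 / 4096
    = 66899700 / 4096
    = 16332.935 Hz

16332.935 Hz


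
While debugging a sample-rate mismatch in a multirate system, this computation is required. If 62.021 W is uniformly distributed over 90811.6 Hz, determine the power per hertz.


Power spectral density:
PSD = P / BW
    = 62.021 / 90811.6
    = 0.00068296 W/Hz

0.00068296 W/Hz


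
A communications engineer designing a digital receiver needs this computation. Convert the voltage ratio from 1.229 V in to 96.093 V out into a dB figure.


Voltage gain in dB:
G = 20 * log10(Vout / Vin)
  = 20 * log10(96.093 / 1.229)
  = 20 * log10(78.187958)
  = 20 * 1.89314
  = 37.86 dB

37.86 dB


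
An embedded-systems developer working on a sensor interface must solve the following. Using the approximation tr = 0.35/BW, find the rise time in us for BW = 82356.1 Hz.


Rise time from bandwidth relationship:
tr = 0.35 / BW
   = 0.35 / 82356.1
   = 4.249836988e-06 s
   = 4.2498 us

4.2498 us


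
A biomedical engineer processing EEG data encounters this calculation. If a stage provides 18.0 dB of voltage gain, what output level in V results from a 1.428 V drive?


Output voltage from dB gain:
V_out = V_in * 10^(gain_dB / 20)
      = 1.428 * 10^(18.0 / 20)
      = 1.428 * 7.943282
      = 11.343 V

11.343 V


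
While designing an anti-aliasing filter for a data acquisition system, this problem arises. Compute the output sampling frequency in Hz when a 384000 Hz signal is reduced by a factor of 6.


Decimation reduces the sample rate:
fs_out = fs_in / M
       = 384000 / 6
       = 64000.0 Hz

64000.0 Hz


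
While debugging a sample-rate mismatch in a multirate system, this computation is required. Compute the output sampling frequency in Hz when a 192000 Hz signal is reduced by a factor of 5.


Decimation reduces the sample rate:
fs_out = fs_in / M
       = 192000 / 5
       = 38400.0 Hz

38400.0 Hz


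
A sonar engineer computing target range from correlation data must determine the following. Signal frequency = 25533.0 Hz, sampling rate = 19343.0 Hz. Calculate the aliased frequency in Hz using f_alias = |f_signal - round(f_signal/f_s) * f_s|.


Compute the nearest integer multiple of fs to the signal:
n = round(25533.0 / 19343.0) = 1
f_alias = |25533.0 - 1 * 19343.0|
        = |25533.0 - 19343.0|
        = 6190.0 Hz

6190.0


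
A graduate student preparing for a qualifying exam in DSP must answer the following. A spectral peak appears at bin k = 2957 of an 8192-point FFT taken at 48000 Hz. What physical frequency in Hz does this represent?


Frequency of DFT bin k:
f_k = k * fs / N
    = 2957 * 48000 / 8192
    = 141936000 / 8192
    = 17326.172 Hz

17326.172 Hz


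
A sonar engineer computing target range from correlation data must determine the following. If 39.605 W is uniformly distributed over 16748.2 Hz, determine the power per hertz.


Power spectral density:
PSD = P / BW
    = 39.605 / 16748.2
    = 0.00236473 W/Hz

0.00236473 W/Hz


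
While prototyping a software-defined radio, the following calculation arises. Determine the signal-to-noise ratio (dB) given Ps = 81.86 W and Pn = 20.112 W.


SNR in decibels:
SNR = 10 * log10(Ps / Pn)
    = 10 * log10(81.86 / 20.112)
    = 10 * log10(4.0702)
    = 10 * 0.6096
    = 6.1 dB

6.1 dB


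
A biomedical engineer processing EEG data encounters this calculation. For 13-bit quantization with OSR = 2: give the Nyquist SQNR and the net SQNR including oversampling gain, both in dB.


Step 1 — baseline SQNR at Nyquist:
SQNR_base = 6.02*N + 1.76
          = 6.02*13 + 1.76
          = 80.02 dB

Step 2 — oversampling processing gain:
G = 10*log10(OSR) = 10*log10(2) = 3.01 dB

Step 3 — total:
SQNR_total = 80.02 + 3.01 = 83.03 dB

Base SQNR = 80.02 dB; oversampled SQNR = 83.03 dB


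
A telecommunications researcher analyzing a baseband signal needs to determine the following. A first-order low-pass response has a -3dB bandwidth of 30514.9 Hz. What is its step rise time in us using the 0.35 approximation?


Rise time from bandwidth relationship:
tr = 0.35 / BW
   = 0.35 / 30514.9
   = 1.146980655e-05 s
   = 11.4698 us

11.4698 us


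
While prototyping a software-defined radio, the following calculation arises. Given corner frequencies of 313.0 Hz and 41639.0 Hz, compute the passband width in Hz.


Bandwidth is the difference of -3dB frequencies:
BW = f_high - f_low
   = 41639.0 - 313.0
   = 41326.0 Hz

41326.0 Hz


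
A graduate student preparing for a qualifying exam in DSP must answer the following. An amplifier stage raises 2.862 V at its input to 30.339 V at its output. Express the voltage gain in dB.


Voltage gain in dB:
G = 20 * log10(Vout / Vin)
  = 20 * log10(30.339 / 2.862)
  = 20 * log10(10.600629)
  = 20 * 1.025332
  = 20.51 dB

20.51 dB


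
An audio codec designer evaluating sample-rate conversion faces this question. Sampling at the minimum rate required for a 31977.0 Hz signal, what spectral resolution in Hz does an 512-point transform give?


Step 1 — Nyquist sampling rate:
fs = 2 * fmax = 2 * 31977.0 = 63954.0 Hz

Step 2 — DFT bin spacing:
df = fs / N = 63954.0 / 512 = 124.9102 Hz

124.9102 Hz


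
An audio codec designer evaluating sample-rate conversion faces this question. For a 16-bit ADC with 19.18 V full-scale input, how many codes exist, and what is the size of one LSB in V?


Step 1 — number of quantization levels:
L = 2^N = 2^16 = 65536

Step 2 — LSB step size:
delta = Vfs / L
      = 19.18 / 65536
      = 0.00029266 V

Levels = 65536; step size = 0.00029266 V


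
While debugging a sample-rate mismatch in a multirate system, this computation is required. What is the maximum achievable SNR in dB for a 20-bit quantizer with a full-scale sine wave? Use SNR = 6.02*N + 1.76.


Theoretical SNR for a full-scale sinusoid:
SNR = 6.02 * N + 1.76
    = 6.02 * 20 + 1.76
    = 120.4 + 1.76
    = 122.16 dB

122.16 dB


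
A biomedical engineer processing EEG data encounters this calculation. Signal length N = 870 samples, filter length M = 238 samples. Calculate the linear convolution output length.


Linear convolution output length:
L = N + M - 1
  = 870 + 238 - 1
  = 1107 samples

1107


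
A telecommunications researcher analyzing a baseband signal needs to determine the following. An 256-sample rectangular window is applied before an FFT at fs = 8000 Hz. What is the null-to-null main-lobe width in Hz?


Main lobe width for a rectangular window:
Width = 2 * fs / N
      = 2 * 8000 / 256
      = 16000 / 256
      = 62.5 Hz

62.5 Hz


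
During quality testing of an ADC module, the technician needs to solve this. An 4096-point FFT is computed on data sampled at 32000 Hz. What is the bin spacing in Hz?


DFT frequency resolution:
df = fs / N
   = 32000 / 4096
   = 7.8125 Hz

7.8125 Hz


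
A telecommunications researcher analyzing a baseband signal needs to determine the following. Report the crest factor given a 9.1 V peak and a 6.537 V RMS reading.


Crest factor is the ratio of peak to RMS:
CF = V_peak / V_rms
   = 9.1 / 6.537
   = 1.3921

1.3921


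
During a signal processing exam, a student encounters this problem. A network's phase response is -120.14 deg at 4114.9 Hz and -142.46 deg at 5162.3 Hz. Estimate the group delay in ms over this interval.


Group delay from phase difference:
tau = -d(phi)/d(omega)
d(phi) = -22.32 deg = -0.389557 rad
d(omega) = 2*pi*(5162.3 - 4114.9) = 6581.0083 rad/s
tau = -(-0.389557) / 6581.0083
    = 0.0592 ms

0.0592 ms


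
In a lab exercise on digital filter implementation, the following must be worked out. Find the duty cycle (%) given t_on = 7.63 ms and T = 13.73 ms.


Duty cycle as a percentage:
DC = (t_on / T) * 100
   = (7.63 / 13.73) * 100
   = 0.555717 * 100
   = 55.57 %

55.57 %


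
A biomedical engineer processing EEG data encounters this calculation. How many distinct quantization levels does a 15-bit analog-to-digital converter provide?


Number of quantization levels = 2^N
= 2^15
= 32768

32768


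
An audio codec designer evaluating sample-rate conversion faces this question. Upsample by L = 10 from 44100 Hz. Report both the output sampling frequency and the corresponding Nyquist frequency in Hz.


Step 1 — output sample rate after interpolation by L:
fs_out = L * fs_in = 10 * 44100 = 441000 Hz

Step 2 — Nyquist frequency of the output stream:
f_Nyq = fs_out / 2 = 441000 / 2 = 220500.0 Hz

fs_out = 441000 Hz; f_Nyquist = 220500.0 Hz


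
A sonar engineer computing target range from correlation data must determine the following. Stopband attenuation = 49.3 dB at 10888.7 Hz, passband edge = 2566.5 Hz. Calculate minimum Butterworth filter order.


Butterworth filter order formula:
n = log10(10^(A/10) - 1) / (2 * log10(f_stop/f_pass))
10^(49.3/10) - 1 = 85112.8038
f_stop/f_pass = 10888.7 / 2566.5 = 4.2426
n = 3.9274 -> ceil = 4

4


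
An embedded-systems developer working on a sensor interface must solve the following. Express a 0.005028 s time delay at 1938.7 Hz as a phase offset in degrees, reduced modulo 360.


Phase shift from frequency and time delay:
phi = 360 * f * t_delay
    = 360 * 1938.7 * 0.005028
    = 3509.2 degrees
    mod 360 = 269.2 degrees

269.2 degrees


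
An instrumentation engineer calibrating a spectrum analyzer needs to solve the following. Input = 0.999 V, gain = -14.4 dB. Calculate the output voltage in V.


Output voltage from dB gain:
V_out = V_in * 10^(gain_dB / 20)
      = 0.999 * 10^(-14.4 / 20)
      = 0.999 * 0.190546
      = 0.1904 V

0.1904 V


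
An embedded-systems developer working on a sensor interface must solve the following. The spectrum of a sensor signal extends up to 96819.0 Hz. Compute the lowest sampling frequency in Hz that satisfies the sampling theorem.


The Nyquist rate is twice the maximum frequency component.
fs_min = 2 * fmax
      = 2 * 96819.0
      = 193638.0 Hz

193638.0


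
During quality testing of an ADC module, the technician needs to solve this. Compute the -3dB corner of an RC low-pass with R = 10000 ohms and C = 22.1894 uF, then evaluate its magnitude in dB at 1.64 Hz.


Step 1 — cutoff frequency:
fc = 1 / (2*pi*R*C)
C = 22.1894 uF = 2.21894e-05 F
fc = 1 / (2*pi*10000*2.21894e-05)
   = 0.717257 Hz

Step 2 — magnitude at f = 1.64 Hz:
|H(f)| = 1 / sqrt(1 + (f/fc)^2)
f/fc = 1.64 / 0.717257 = 2.286489
|H| = 1 / sqrt(1 + 5.228032) = 0.4007048
|H|_dB = 20*log10(0.4007048) = -7.94 dB

fc = 0.717257 Hz; |H(1.64 Hz)| = -7.94 dB


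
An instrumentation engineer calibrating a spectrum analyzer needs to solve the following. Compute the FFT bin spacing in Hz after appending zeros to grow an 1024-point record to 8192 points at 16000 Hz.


Frequency resolution after zero-padding:
N_padded = 1024 * 8 = 8192
df = fs / N_padded
   = 16000 / 8192
   = 1.9531 Hz

1.9531 Hz


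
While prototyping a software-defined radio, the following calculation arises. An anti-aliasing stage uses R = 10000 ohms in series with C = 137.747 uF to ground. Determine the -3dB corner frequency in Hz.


Cutoff frequency of a first-order RC filter:
fc = 1 / (2 * pi * R * C)
C = 137.747 uF = 0.000137747 F
fc = 1 / (2 * pi * 10000 * 0.000137747)
   = 1 / 8.6548992650807
   = 0.115541 Hz

0.115541 Hz


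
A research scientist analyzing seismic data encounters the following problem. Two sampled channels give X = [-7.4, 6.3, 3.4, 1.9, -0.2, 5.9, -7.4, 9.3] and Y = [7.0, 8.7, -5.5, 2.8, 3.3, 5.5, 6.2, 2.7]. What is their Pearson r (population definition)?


Pearson correlation coefficient (population):
r = cov(X,Y) / (std(X) * std(Y))
Mean X = 1.475, Mean Y = 3.8375
Cov(X,Y) = -5.579063
Std(X) = 5.791319, Std(Y) = 4.059537
r = -0.2373

-0.2373


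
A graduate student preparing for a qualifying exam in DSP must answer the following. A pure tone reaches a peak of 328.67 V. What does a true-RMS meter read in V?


RMS voltage for a sinusoidal waveform:
V_rms = V_peak / sqrt(2)
      = 328.67 / 1.414214
      = 232.405 V

232.405 V


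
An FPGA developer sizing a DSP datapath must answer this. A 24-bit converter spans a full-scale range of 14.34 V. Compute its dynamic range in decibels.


Dynamic range from full-scale to LSB:
V_min = V_max / 2^bits = 14.34 / 2^24
DR = 20 * log10(V_max / V_min)
   = 20 * log10(2^24)
   = 20 * 24 * log10(2)
   = 144.49 dB

144.49 dB


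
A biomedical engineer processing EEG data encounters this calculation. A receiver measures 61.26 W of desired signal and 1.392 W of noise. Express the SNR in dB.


SNR in decibels:
SNR = 10 * log10(Ps / Pn)
    = 10 * log10(61.26 / 1.392)
    = 10 * log10(44.0086)
    = 10 * 1.6435
    = 16.44 dB

16.44 dB


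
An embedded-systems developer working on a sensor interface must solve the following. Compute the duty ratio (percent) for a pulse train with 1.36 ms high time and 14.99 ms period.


Duty cycle as a percentage:
DC = (t_on / T) * 100
   = (1.36 / 14.99) * 100
   = 0.090727 * 100
   = 9.07 %

9.07 %


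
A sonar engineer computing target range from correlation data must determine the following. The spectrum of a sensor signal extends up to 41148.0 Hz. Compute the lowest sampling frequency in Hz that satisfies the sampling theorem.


The Nyquist rate is twice the maximum frequency component.
fs_min = 2 * fmax
      = 2 * 41148.0
      = 82296.0 Hz

82296.0


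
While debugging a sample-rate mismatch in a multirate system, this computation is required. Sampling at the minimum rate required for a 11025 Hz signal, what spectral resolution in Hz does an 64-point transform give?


Step 1 — Nyquist sampling rate:
fs = 2 * fmax = 2 * 11025 = 22050 Hz

Step 2 — DFT bin spacing:
df = fs / N = 22050 / 64 = 344.5312 Hz

344.5312 Hz


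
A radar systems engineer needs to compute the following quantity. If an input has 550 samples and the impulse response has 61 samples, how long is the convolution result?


Linear convolution output length:
L = N + M - 1
  = 550 + 61 - 1
  = 610 samples

610


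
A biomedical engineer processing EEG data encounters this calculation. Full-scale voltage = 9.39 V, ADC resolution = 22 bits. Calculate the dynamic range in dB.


Dynamic range from full-scale to LSB:
V_min = V_max / 2^bits = 9.39 / 2^22
DR = 20 * log10(V_max / V_min)
   = 20 * log10(2^22)
   = 20 * 22 * log10(2)
   = 132.45 dB

132.45 dB


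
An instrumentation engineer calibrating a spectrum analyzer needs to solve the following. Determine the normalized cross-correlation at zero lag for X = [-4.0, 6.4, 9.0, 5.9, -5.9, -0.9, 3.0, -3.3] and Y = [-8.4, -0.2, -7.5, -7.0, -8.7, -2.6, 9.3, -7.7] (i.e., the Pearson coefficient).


Pearson correlation coefficient (population):
r = cov(X,Y) / (std(X) * std(Y))
Mean X = 1.275, Mean Y = -4.1
Cov(X,Y) = 9.04
Std(X) = 5.187425, Std(Y) = 5.80517
r = 0.3002

0.3002


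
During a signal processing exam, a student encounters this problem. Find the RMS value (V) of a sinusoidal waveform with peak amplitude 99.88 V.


RMS voltage for a sinusoidal waveform:
V_rms = V_peak / sqrt(2)
      = 99.88 / 1.414214
      = 70.626 V

70.626 V
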